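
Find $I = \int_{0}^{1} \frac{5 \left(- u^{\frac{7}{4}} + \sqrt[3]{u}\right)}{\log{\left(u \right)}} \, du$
$- \log{\left(\frac{39135393}{1048576} \right)}$

Consider the one-parameter family: let $I(a) = \int_{0}^{1} \frac{5 \left(\sqrt[3]{u} - u^{a}\right)}{\log{\left(u \right)}} \, du$.

Since $\dfrac{\partial}{\partial a}\,u^{a} = u^{a} \ln u$, the $\ln u$ in the denominator cancels and
$$\frac{dI}{da} = \int_{0}^{1} -5 u^{a} \, du = -5 \left[\frac{u^{a+1}}{a+1}\right]_0^1 = - \frac{5}{a + 1}.$$

Integrating with respect to $a$ gives $I(a) = - \log{\left(\frac{243 \left(a + 1\right)^{5}}{1024} \right)} + C$.

At $a = \frac{1}{3}$ the integrand is identically $0$, so $I(\frac{1}{3}) = 0$. The closed form gives $0$, hence $C = 0$.

Setting $a = \frac{7}{4}$:
$$I = - \log{\left(\frac{39135393}{1048576} \right)}.$$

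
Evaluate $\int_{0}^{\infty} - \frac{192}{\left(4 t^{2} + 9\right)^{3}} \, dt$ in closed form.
$- \frac{2 \pi}{27}$

Recall the elementary integral
$$J(a) = \int_{0}^{\infty} - \frac{3}{a^{2} + t^{2}} \, dt = - \frac{3 \pi}{2 a}.$$

Differentiating under the integral sign with respect to $a$,
$$\frac{dJ}{da} = \int_{0}^{\infty} \frac{6 a}{\left(a^{2} + t^{2}\right)^{2}} \, dt = \frac{3 \pi}{2 a^{2}},$$
so $\int_{0}^{\infty} - \frac{3}{\left(a^{2} + t^{2}\right)^{2}} \, dt = - \frac{3 \pi}{4 a^{3}}$.

Repeating — each differentiation of $1/(t^2+a^2)^j$ produces $-2ja/(t^2+a^2)^{j+1}$ — and dividing through by $-2ja$ at each step yields, after $2$ differentiations in total,
$$\int_{0}^{\infty} - \frac{3}{\left(a^{2} + t^{2}\right)^{3}} \, dt = - \frac{9 \pi}{16 a^{5}}.$$

Setting $a = \frac{3}{2}$:
$$I = - \frac{2 \pi}{27}.$$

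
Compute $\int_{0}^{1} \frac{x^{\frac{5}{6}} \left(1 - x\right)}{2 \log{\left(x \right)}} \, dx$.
$- \log{\left(17 \right)} + \frac{\log{\left(187 \right)}}{2}$

Replace the exponent $\frac{5}{6}$ by a parameter $a$: let $I(a) = \int_{0}^{1} \frac{- x^{\frac{11}{6}} + x^{a}}{2 \log{\left(x \right)}} \, dx$.

Since $\dfrac{\partial}{\partial a}\,x^{a} = x^{a} \ln x$, the $\ln x$ in the denominator cancels and
$$\frac{dI}{da} = \int_{0}^{1} \frac{1}{2} x^{a} \, dx = \frac{1}{2} \left[\frac{x^{a+1}}{a+1}\right]_0^1 = \frac{1}{2 \left(a + 1\right)}.$$

Integrating with respect to $a$ gives $I(a) = \log{\left(\frac{\sqrt{102} \sqrt{a + 1}}{17} \right)} + C$.

At $a = \frac{11}{6}$ the integrand is identically $0$, so $I(\frac{11}{6}) = 0$. The closed form gives $0$, hence $C = 0$.

Setting $a = \frac{5}{6}$:
$$I = - \log{\left(17 \right)} + \frac{\log{\left(187 \right)}}{2}.$$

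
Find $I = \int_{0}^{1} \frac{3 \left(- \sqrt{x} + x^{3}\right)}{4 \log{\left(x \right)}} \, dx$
$\log{\left(\frac{4 \sqrt[4]{6}}{3} \right)}$

Consider the one-parameter family: let $I(a) = \int_{0}^{1} \frac{3 \left(x^{3} - x^{a}\right)}{4 \log{\left(x \right)}} \, dx$.

Since $\dfrac{\partial}{\partial a}\,x^{a} = x^{a} \ln x$, the $\ln x$ in the denominator cancels and
$$\frac{dI}{da} = \int_{0}^{1} - \frac{3}{4} x^{a} \, dx = - \frac{3}{4} \left[\frac{x^{a+1}}{a+1}\right]_0^1 = - \frac{3}{4 a + 4}.$$

Integrating with respect to $a$ gives $I(a) = - \frac{3 \log{\left(a + 1 \right)}}{4} + \frac{3 \log{\left(2 \right)}}{2} + C$.

At $a = 3$ the integrand is identically $0$, so $I(3) = 0$. The closed form gives $0$, hence $C = 0$.

Setting $a = \frac{1}{2}$:
$$I = \log{\left(\frac{4 \sqrt[4]{6}}{3} \right)}.$$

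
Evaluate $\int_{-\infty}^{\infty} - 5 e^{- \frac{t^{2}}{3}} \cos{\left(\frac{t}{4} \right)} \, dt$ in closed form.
$- \frac{5 \sqrt{3} \sqrt{\pi}}{e^{\frac{3}{64}}}$

Let $b$ denote the cosine frequency and define $I(b) = \int_{-\infty}^{\infty} - 5 e^{- \frac{t^{2}}{3}} \cos{\left(b t \right)} \, dt$.

Differentiating under the integral sign,
$$I'(b) = \int_{-\infty}^{\infty} 5 t e^{- \frac{t^{2}}{3}} \sin{\left(b t \right)} \, dt.$$

Integrate $\int_{-\infty}^{\infty} t \sin(b t)\, e^{- \frac{t^{2}}{3}}\, dt$ by parts with $u = \sin(b t)$ and $dv = t\, e^{- \frac{t^{2}}{3}}\, dt$, giving $v = - \frac{3 e^{- \frac{t^{2}}{3}}}{2}$. The boundary term vanishes and
$$\int_{-\infty}^{\infty} t \sin(b t)\, e^{- \frac{t^{2}}{3}}\, dt = \frac{3 b}{2} \int_{-\infty}^{\infty} \cos(b t)\, e^{- \frac{t^{2}}{3}}\, dt,$$
so $I'(b) = - \frac{3 b}{2}\, I(b)$.

This is a separable first-order ODE; solving with the initial condition $I(0) = \int_{-\infty}^{\infty} - 5 e^{- \frac{t^{2}}{3}}\,dt = - 5 \sqrt{3} \sqrt{\pi}$ gives
$$I(b) = - 5 \sqrt{3} \sqrt{\pi} e^{- \frac{3 b^{2}}{4}}.$$

Setting $b = \frac{1}{4}$:
$$I = - \frac{5 \sqrt{3} \sqrt{\pi}}{e^{\frac{3}{64}}}.$$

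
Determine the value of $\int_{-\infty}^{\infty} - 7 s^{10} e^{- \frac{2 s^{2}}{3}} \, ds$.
$- \frac{1607445 \sqrt{6} \sqrt{\pi}}{2048}$

Consider the simpler parametrised integral
$$J(a) = \int_{-\infty}^{\infty} - 7 e^{- a s^{2}} \, ds = - \frac{7 \sqrt{\pi}}{\sqrt{a}}.$$

Differentiating under the integral sign brings down a factor of $(-s^2)$:
$$\frac{dJ}{da} = \int_{-\infty}^{\infty} 7 s^{2} e^{- a s^{2}} \, ds = \frac{7 \sqrt{\pi}}{2 a^{\frac{3}{2}}}.$$

Repeating $5$ times in total — each differentiation brings down another $(-s^2)$ — gives
$$\frac{d^{5}J}{da^{5}} = \int_{-\infty}^{\infty} 7 s^{10} e^{- a s^{2}} \, ds = \frac{6615 \sqrt{\pi}}{32 a^{\frac{11}{2}}},$$
and the integrand here is $(-1)^{5}$ times the target integrand, so $I = (-1)^{5}\,\frac{d^{5}J}{da^{5}} = - \frac{6615 \sqrt{\pi}}{32 a^{\frac{11}{2}}}$.

Setting $a = \frac{2}{3}$:
$$I = - \frac{1607445 \sqrt{6} \sqrt{\pi}}{2048}.$$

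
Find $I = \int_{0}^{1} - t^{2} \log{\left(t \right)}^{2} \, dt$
$- \frac{2}{27}$

Consider the simpler parametrised integral
$$J(a) = \int_{0}^{1} - t^{a} \, dt = - \frac{1}{a + 1}.$$

Differentiating under the integral sign brings down a factor of $\ln t$:
$$\frac{dJ}{da} = \int_{0}^{1} - t^{a} \log{\left(t \right)} \, dt = \frac{1}{\left(a + 1\right)^{2}}.$$

Repeating twice in total — each differentiation brings down another $\ln t$ — gives
$$\frac{d^{2}J}{da^{2}} = \int_{0}^{1} - t^{a} \log{\left(t \right)}^{2} \, dt = - \frac{2}{\left(a + 1\right)^{3}},$$
and the integrand here is exactly the target integrand, so $I = - \frac{2}{\left(a + 1\right)^{3}}$.

Setting $a = 2$:
$$I = - \frac{2}{27}.$$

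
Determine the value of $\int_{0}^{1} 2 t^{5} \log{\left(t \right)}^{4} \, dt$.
$\frac{1}{162}$

Begin with the known integral
$$J(a) = \int_{0}^{1} 2 t^{a} \, dt = \frac{2}{a + 1}.$$

Differentiating under the integral sign brings down a factor of $\ln t$:
$$\frac{dJ}{da} = \int_{0}^{1} 2 t^{a} \log{\left(t \right)} \, dt = - \frac{2}{\left(a + 1\right)^{2}}.$$

Repeating $4$ times in total — each differentiation brings down another $\ln t$ — gives
$$\frac{d^{4}J}{da^{4}} = \int_{0}^{1} 2 t^{a} \log{\left(t \right)}^{4} \, dt = \frac{48}{\left(a + 1\right)^{5}},$$
and the integrand here is exactly the target integrand, so $I = \frac{48}{\left(a + 1\right)^{5}}$.

Setting $a = 5$:
$$I = \frac{1}{162}.$$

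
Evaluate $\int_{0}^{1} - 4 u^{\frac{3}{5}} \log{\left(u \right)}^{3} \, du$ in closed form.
$\frac{1875}{512}$

Start from the elementary integral
$$J(a) = \int_{0}^{1} - 4 u^{a} \, du = - \frac{4}{a + 1}.$$

Differentiating under the integral sign brings down a factor of $\ln u$:
$$\frac{dJ}{da} = \int_{0}^{1} - 4 u^{a} \log{\left(u \right)} \, du = \frac{4}{\left(a + 1\right)^{2}}.$$

Repeating $3$ times in total — each differentiation brings down another $\ln u$ — gives
$$\frac{d^{3}J}{da^{3}} = \int_{0}^{1} - 4 u^{a} \log{\left(u \right)}^{3} \, du = \frac{24}{\left(a + 1\right)^{4}},$$
and the integrand here is exactly the target integrand, so $I = \frac{24}{\left(a + 1\right)^{4}}$.

Setting $a = \frac{3}{5}$:
$$I = \frac{1875}{512}.$$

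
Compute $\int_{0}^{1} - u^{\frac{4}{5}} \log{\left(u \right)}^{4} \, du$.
$- \frac{25000}{19683}$

Begin with the known integral
$$J(a) = \int_{0}^{1} - u^{a} \, du = - \frac{1}{a + 1}.$$

Differentiating under the integral sign brings down a factor of $\ln u$:
$$\frac{dJ}{da} = \int_{0}^{1} - u^{a} \log{\left(u \right)} \, du = \frac{1}{\left(a + 1\right)^{2}}.$$

Repeating $4$ times in total — each differentiation brings down another $\ln u$ — gives
$$\frac{d^{4}J}{da^{4}} = \int_{0}^{1} - u^{a} \log{\left(u \right)}^{4} \, du = - \frac{24}{\left(a + 1\right)^{5}},$$
and the integrand here is exactly the target integrand, so $I = - \frac{24}{\left(a + 1\right)^{5}}$.

Setting $a = \frac{4}{5}$:
$$I = - \frac{25000}{19683}.$$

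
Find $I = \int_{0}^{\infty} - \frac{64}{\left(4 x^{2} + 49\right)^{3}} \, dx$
$- \frac{6 \pi}{16807}$

Recall the elementary integral
$$J(a) = \int_{0}^{\infty} - \frac{1}{a^{2} + x^{2}} \, dx = - \frac{\pi}{2 a}.$$

Differentiating under the integral sign with respect to $a$,
$$\frac{dJ}{da} = \int_{0}^{\infty} \frac{2 a}{\left(a^{2} + x^{2}\right)^{2}} \, dx = \frac{\pi}{2 a^{2}},$$
so $\int_{0}^{\infty} - \frac{1}{\left(a^{2} + x^{2}\right)^{2}} \, dx = - \frac{\pi}{4 a^{3}}$.

Repeating — each differentiation of $1/(x^2+a^2)^j$ produces $-2ja/(x^2+a^2)^{j+1}$ — and dividing through by $-2ja$ at each step yields, after $2$ differentiations in total,
$$\int_{0}^{\infty} - \frac{1}{\left(a^{2} + x^{2}\right)^{3}} \, dx = - \frac{3 \pi}{16 a^{5}}.$$

Setting $a = \frac{7}{2}$:
$$I = - \frac{6 \pi}{16807}.$$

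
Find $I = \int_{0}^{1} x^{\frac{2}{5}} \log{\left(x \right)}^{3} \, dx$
$- \frac{3750}{2401}$

Start from the elementary integral
$$J(a) = \int_{0}^{1} x^{a} \, dx = \frac{1}{a + 1}.$$

Differentiating under the integral sign brings down a factor of $\ln x$:
$$\frac{dJ}{da} = \int_{0}^{1} x^{a} \log{\left(x \right)} \, dx = - \frac{1}{\left(a + 1\right)^{2}}.$$

Repeating $3$ times in total — each differentiation brings down another $\ln x$ — gives
$$\frac{d^{3}J}{da^{3}} = \int_{0}^{1} x^{a} \log{\left(x \right)}^{3} \, dx = - \frac{6}{\left(a + 1\right)^{4}},$$
and the integrand here is exactly the target integrand, so $I = - \frac{6}{\left(a + 1\right)^{4}}$.

Setting $a = \frac{2}{5}$:
$$I = - \frac{3750}{2401}.$$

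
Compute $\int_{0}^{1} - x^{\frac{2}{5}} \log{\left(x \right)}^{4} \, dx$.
$- \frac{75000}{16807}$

Start from the elementary integral
$$J(a) = \int_{0}^{1} - x^{a} \, dx = - \frac{1}{a + 1}.$$

Differentiating under the integral sign brings down a factor of $\ln x$:
$$\frac{dJ}{da} = \int_{0}^{1} - x^{a} \log{\left(x \right)} \, dx = \frac{1}{\left(a + 1\right)^{2}}.$$

Repeating $4$ times in total — each differentiation brings down another $\ln x$ — gives
$$\frac{d^{4}J}{da^{4}} = \int_{0}^{1} - x^{a} \log{\left(x \right)}^{4} \, dx = - \frac{24}{\left(a + 1\right)^{5}},$$
and the integrand here is exactly the target integrand, so $I = - \frac{24}{\left(a + 1\right)^{5}}$.

Setting $a = \frac{2}{5}$:
$$I = - \frac{75000}{16807}.$$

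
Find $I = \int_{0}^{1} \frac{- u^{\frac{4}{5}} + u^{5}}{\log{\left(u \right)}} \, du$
$\log{\left(\frac{10}{3} \right)}$

Consider the one-parameter family: let $I(a) = \int_{0}^{1} \frac{- u^{\frac{4}{5}} + u^{a}}{\log{\left(u \right)}} \, du$.

Since $\dfrac{\partial}{\partial a}\,u^{a} = u^{a} \ln u$, the $\ln u$ in the denominator cancels and
$$\frac{dI}{da} = \int_{0}^{1} u^{a} \, du = \left[\frac{u^{a+1}}{a+1}\right]_0^1 = \frac{1}{a + 1}.$$

Integrating with respect to $a$ gives $I(a) = \log{\left(\frac{5 a}{9} + \frac{5}{9} \right)} + C$.

At $a = \frac{4}{5}$ the integrand is identically $0$, so $I(\frac{4}{5}) = 0$. The closed form gives $0$, hence $C = 0$.

Setting $a = 5$:
$$I = \log{\left(\frac{10}{3} \right)}.$$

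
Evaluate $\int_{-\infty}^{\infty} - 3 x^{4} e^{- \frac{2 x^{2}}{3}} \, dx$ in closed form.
$- \frac{81 \sqrt{6} \sqrt{\pi}}{32}$

Start from the elementary integral
$$J(a) = \int_{-\infty}^{\infty} - 3 e^{- a x^{2}} \, dx = - \frac{3 \sqrt{\pi}}{\sqrt{a}}.$$

Differentiating under the integral sign brings down a factor of $(-x^2)$:
$$\frac{dJ}{da} = \int_{-\infty}^{\infty} 3 x^{2} e^{- a x^{2}} \, dx = \frac{3 \sqrt{\pi}}{2 a^{\frac{3}{2}}}.$$

Repeating twice in total — each differentiation brings down another $(-x^2)$ — gives
$$\frac{d^{2}J}{da^{2}} = \int_{-\infty}^{\infty} - 3 x^{4} e^{- a x^{2}} \, dx = - \frac{9 \sqrt{\pi}}{4 a^{\frac{5}{2}}},$$
and the integrand here is exactly the target integrand, so $I = - \frac{9 \sqrt{\pi}}{4 a^{\frac{5}{2}}}$.

Setting $a = \frac{2}{3}$:
$$I = - \frac{81 \sqrt{6} \sqrt{\pi}}{32}.$$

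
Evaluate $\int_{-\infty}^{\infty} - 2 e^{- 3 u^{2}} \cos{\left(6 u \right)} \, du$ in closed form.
$- \frac{2 \sqrt{3} \sqrt{\pi}}{3 e^{3}}$

Define $I(b) = \int_{-\infty}^{\infty} - 2 e^{- 3 u^{2}} \cos{\left(b u \right)} \, du$.

Differentiating under the integral sign,
$$I'(b) = \int_{-\infty}^{\infty} 2 u e^{- 3 u^{2}} \sin{\left(b u \right)} \, du.$$

Integrate $\int_{-\infty}^{\infty} u \sin(b u)\, e^{- 3 u^{2}}\, du$ by parts with $w = \sin(b u)$ and $dv = u\, e^{- 3 u^{2}}\, du$, giving $v = - \frac{e^{- 3 u^{2}}}{6}$. The boundary term vanishes and
$$\int_{-\infty}^{\infty} u \sin(b u)\, e^{- 3 u^{2}}\, du = \frac{b}{6} \int_{-\infty}^{\infty} \cos(b u)\, e^{- 3 u^{2}}\, du,$$
so $I'(b) = - \frac{b}{6}\, I(b)$.

This is a separable first-order ODE; solving with the initial condition $I(0) = \int_{-\infty}^{\infty} - 2 e^{- 3 u^{2}}\,du = - \frac{2 \sqrt{3} \sqrt{\pi}}{3}$ gives
$$I(b) = - \frac{2 \sqrt{3} \sqrt{\pi} e^{- \frac{b^{2}}{12}}}{3}.$$

Setting $b = 6$:
$$I = - \frac{2 \sqrt{3} \sqrt{\pi}}{3 e^{3}}.$$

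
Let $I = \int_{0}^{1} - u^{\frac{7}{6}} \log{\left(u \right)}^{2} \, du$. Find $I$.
$- \frac{432}{2197}$

Start from the elementary integral
$$J(a) = \int_{0}^{1} - u^{a} \, du = - \frac{1}{a + 1}.$$

Differentiating under the integral sign brings down a factor of $\ln u$:
$$\frac{dJ}{da} = \int_{0}^{1} - u^{a} \log{\left(u \right)} \, du = \frac{1}{\left(a + 1\right)^{2}}.$$

Repeating twice in total — each differentiation brings down another $\ln u$ — gives
$$\frac{d^{2}J}{da^{2}} = \int_{0}^{1} - u^{a} \log{\left(u \right)}^{2} \, du = - \frac{2}{\left(a + 1\right)^{3}},$$
and the integrand here is exactly the target integrand, so $I = - \frac{2}{\left(a + 1\right)^{3}}$.

Setting $a = \frac{7}{6}$:
$$I = - \frac{432}{2197}.$$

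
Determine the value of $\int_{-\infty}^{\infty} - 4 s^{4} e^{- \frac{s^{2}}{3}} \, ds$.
$- 27 \sqrt{3} \sqrt{\pi}$

Begin with the known integral
$$J(a) = \int_{-\infty}^{\infty} - 4 e^{- a s^{2}} \, ds = - \frac{4 \sqrt{\pi}}{\sqrt{a}}.$$

Differentiating under the integral sign brings down a factor of $(-s^2)$:
$$\frac{dJ}{da} = \int_{-\infty}^{\infty} 4 s^{2} e^{- a s^{2}} \, ds = \frac{2 \sqrt{\pi}}{a^{\frac{3}{2}}}.$$

Repeating twice in total — each differentiation brings down another $(-s^2)$ — gives
$$\frac{d^{2}J}{da^{2}} = \int_{-\infty}^{\infty} - 4 s^{4} e^{- a s^{2}} \, ds = - \frac{3 \sqrt{\pi}}{a^{\frac{5}{2}}},$$
and the integrand here is exactly the target integrand, so $I = - \frac{3 \sqrt{\pi}}{a^{\frac{5}{2}}}$.

Setting $a = \frac{1}{3}$:
$$I = - 27 \sqrt{3} \sqrt{\pi}.$$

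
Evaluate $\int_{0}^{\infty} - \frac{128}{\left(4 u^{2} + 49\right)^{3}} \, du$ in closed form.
$- \frac{12 \pi}{16807}$

Start from the standard arctangent integral
$$J(a) = \int_{0}^{\infty} - \frac{2}{a^{2} + u^{2}} \, du = - \frac{\pi}{a}.$$

Differentiating under the integral sign with respect to $a$,
$$\frac{dJ}{da} = \int_{0}^{\infty} \frac{4 a}{\left(a^{2} + u^{2}\right)^{2}} \, du = \frac{\pi}{a^{2}},$$
so $\int_{0}^{\infty} - \frac{2}{\left(a^{2} + u^{2}\right)^{2}} \, du = - \frac{\pi}{2 a^{3}}$.

Repeating — each differentiation of $1/(u^2+a^2)^j$ produces $-2ja/(u^2+a^2)^{j+1}$ — and dividing through by $-2ja$ at each step yields, after $2$ differentiations in total,
$$\int_{0}^{\infty} - \frac{2}{\left(a^{2} + u^{2}\right)^{3}} \, du = - \frac{3 \pi}{8 a^{5}}.$$

Setting $a = \frac{7}{2}$:
$$I = - \frac{12 \pi}{16807}.$$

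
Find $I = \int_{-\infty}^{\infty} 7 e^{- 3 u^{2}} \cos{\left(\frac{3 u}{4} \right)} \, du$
$\frac{7 \sqrt{3} \sqrt{\pi}}{3 e^{\frac{3}{64}}}$

Define $I(b) = \int_{-\infty}^{\infty} 7 e^{- 3 u^{2}} \cos{\left(b u \right)} \, du$.

Differentiating under the integral sign,
$$I'(b) = \int_{-\infty}^{\infty} - 7 u e^{- 3 u^{2}} \sin{\left(b u \right)} \, du.$$

Integrate $\int_{-\infty}^{\infty} u \sin(b u)\, e^{- 3 u^{2}}\, du$ by parts with $w = \sin(b u)$ and $dv = u\, e^{- 3 u^{2}}\, du$, giving $v = - \frac{e^{- 3 u^{2}}}{6}$. The boundary term vanishes and
$$\int_{-\infty}^{\infty} u \sin(b u)\, e^{- 3 u^{2}}\, du = \frac{b}{6} \int_{-\infty}^{\infty} \cos(b u)\, e^{- 3 u^{2}}\, du,$$
so $I'(b) = - \frac{b}{6}\, I(b)$.

This is a separable first-order ODE; solving with the initial condition $I(0) = \int_{-\infty}^{\infty} 7 e^{- 3 u^{2}}\,du = \frac{7 \sqrt{3} \sqrt{\pi}}{3}$ gives
$$I(b) = \frac{7 \sqrt{3} \sqrt{\pi} e^{- \frac{b^{2}}{12}}}{3}.$$

Setting $b = \frac{3}{4}$:
$$I = \frac{7 \sqrt{3} \sqrt{\pi}}{3 e^{\frac{3}{64}}}.$$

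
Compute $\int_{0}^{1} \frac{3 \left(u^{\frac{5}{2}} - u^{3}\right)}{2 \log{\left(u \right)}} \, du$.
$\log{\left(\frac{7 \sqrt{14}}{32} \right)}$

Introduce a parameter $a$ in the exponent: let $I(a) = \int_{0}^{1} \frac{3 \left(- u^{3} + u^{a}\right)}{2 \log{\left(u \right)}} \, du$.

Since $\dfrac{\partial}{\partial a}\,u^{a} = u^{a} \ln u$, the $\ln u$ in the denominator cancels and
$$\frac{dI}{da} = \int_{0}^{1} \frac{3}{2} u^{a} \, du = \frac{3}{2} \left[\frac{u^{a+1}}{a+1}\right]_0^1 = \frac{3}{2 \left(a + 1\right)}.$$

Integrating with respect to $a$ gives $I(a) = \log{\left(\frac{\left(a + 1\right)^{\frac{3}{2}}}{8} \right)} + C$.

At $a = 3$ the integrand is identically $0$, so $I(3) = 0$. The closed form gives $0$, hence $C = 0$.

Setting $a = \frac{5}{2}$:
$$I = \log{\left(\frac{7 \sqrt{14}}{32} \right)}.$$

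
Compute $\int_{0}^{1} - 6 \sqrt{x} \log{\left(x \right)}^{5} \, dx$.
$\frac{5120}{81}$

Begin with the known integral
$$J(a) = \int_{0}^{1} - 6 x^{a} \, dx = - \frac{6}{a + 1}.$$

Differentiating under the integral sign brings down a factor of $\ln x$:
$$\frac{dJ}{da} = \int_{0}^{1} - 6 x^{a} \log{\left(x \right)} \, dx = \frac{6}{\left(a + 1\right)^{2}}.$$

Repeating $5$ times in total — each differentiation brings down another $\ln x$ — gives
$$\frac{d^{5}J}{da^{5}} = \int_{0}^{1} - 6 x^{a} \log{\left(x \right)}^{5} \, dx = \frac{720}{\left(a + 1\right)^{6}},$$
and the integrand here is exactly the target integrand, so $I = \frac{720}{\left(a + 1\right)^{6}}$.

Setting $a = \frac{1}{2}$:
$$I = \frac{5120}{81}.$$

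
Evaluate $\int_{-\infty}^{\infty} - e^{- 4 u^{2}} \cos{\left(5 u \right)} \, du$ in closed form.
$- \frac{\sqrt{\pi}}{2 e^{\frac{25}{16}}}$

Define $I(b) = \int_{-\infty}^{\infty} - e^{- 4 u^{2}} \cos{\left(b u \right)} \, du$.

Differentiating under the integral sign,
$$I'(b) = \int_{-\infty}^{\infty} u e^{- 4 u^{2}} \sin{\left(b u \right)} \, du.$$

Integrate $\int_{-\infty}^{\infty} u \sin(b u)\, e^{- 4 u^{2}}\, du$ by parts with $w = \sin(b u)$ and $dv = u\, e^{- 4 u^{2}}\, du$, giving $v = - \frac{e^{- 4 u^{2}}}{8}$. The boundary term vanishes and
$$\int_{-\infty}^{\infty} u \sin(b u)\, e^{- 4 u^{2}}\, du = \frac{b}{8} \int_{-\infty}^{\infty} \cos(b u)\, e^{- 4 u^{2}}\, du,$$
so $I'(b) = - \frac{b}{8}\, I(b)$.

This is a separable first-order ODE; solving with the initial condition $I(0) = \int_{-\infty}^{\infty} - e^{- 4 u^{2}}\,du = - \frac{\sqrt{\pi}}{2}$ gives
$$I(b) = - \frac{\sqrt{\pi} e^{- \frac{b^{2}}{16}}}{2}.$$

Setting $b = 5$:
$$I = - \frac{\sqrt{\pi}}{2 e^{\frac{25}{16}}}.$$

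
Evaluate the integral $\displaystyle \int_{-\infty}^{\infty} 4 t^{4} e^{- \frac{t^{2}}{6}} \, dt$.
$108 \sqrt{6} \sqrt{\pi}$

Start from the elementary integral
$$J(a) = \int_{-\infty}^{\infty} 4 e^{- a t^{2}} \, dt = \frac{4 \sqrt{\pi}}{\sqrt{a}}.$$

Differentiating under the integral sign brings down a factor of $(-t^2)$:
$$\frac{dJ}{da} = \int_{-\infty}^{\infty} - 4 t^{2} e^{- a t^{2}} \, dt = - \frac{2 \sqrt{\pi}}{a^{\frac{3}{2}}}.$$

Repeating twice in total — each differentiation brings down another $(-t^2)$ — gives
$$\frac{d^{2}J}{da^{2}} = \int_{-\infty}^{\infty} 4 t^{4} e^{- a t^{2}} \, dt = \frac{3 \sqrt{\pi}}{a^{\frac{5}{2}}},$$
and the integrand here is exactly the target integrand, so $I = \frac{3 \sqrt{\pi}}{a^{\frac{5}{2}}}$.

Setting $a = \frac{1}{6}$:
$$I = 108 \sqrt{6} \sqrt{\pi}.$$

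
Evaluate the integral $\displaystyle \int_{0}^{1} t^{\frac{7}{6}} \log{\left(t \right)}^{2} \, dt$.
$\frac{432}{2197}$

Start from the elementary integral
$$J(a) = \int_{0}^{1} t^{a} \, dt = \frac{1}{a + 1}.$$

Differentiating under the integral sign brings down a factor of $\ln t$:
$$\frac{dJ}{da} = \int_{0}^{1} t^{a} \log{\left(t \right)} \, dt = - \frac{1}{\left(a + 1\right)^{2}}.$$

Repeating twice in total — each differentiation brings down another $\ln t$ — gives
$$\frac{d^{2}J}{da^{2}} = \int_{0}^{1} t^{a} \log{\left(t \right)}^{2} \, dt = \frac{2}{\left(a + 1\right)^{3}},$$
and the integrand here is exactly the target integrand, so $I = \frac{2}{\left(a + 1\right)^{3}}$.

Setting $a = \frac{7}{6}$:
$$I = \frac{432}{2197}.$$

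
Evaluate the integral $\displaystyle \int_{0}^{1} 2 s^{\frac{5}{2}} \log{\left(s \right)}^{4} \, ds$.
$\frac{1536}{16807}$

Start from the elementary integral
$$J(a) = \int_{0}^{1} 2 s^{a} \, ds = \frac{2}{a + 1}.$$

Differentiating under the integral sign brings down a factor of $\ln s$:
$$\frac{dJ}{da} = \int_{0}^{1} 2 s^{a} \log{\left(s \right)} \, ds = - \frac{2}{\left(a + 1\right)^{2}}.$$

Repeating $4$ times in total — each differentiation brings down another $\ln s$ — gives
$$\frac{d^{4}J}{da^{4}} = \int_{0}^{1} 2 s^{a} \log{\left(s \right)}^{4} \, ds = \frac{48}{\left(a + 1\right)^{5}},$$
and the integrand here is exactly the target integrand, so $I = \frac{48}{\left(a + 1\right)^{5}}$.

Setting $a = \frac{5}{2}$:
$$I = \frac{1536}{16807}.$$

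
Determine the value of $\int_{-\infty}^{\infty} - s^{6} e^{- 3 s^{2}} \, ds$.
$- \frac{5 \sqrt{3} \sqrt{\pi}}{216}$

Begin with the known integral
$$J(a) = \int_{-\infty}^{\infty} - e^{- a s^{2}} \, ds = - \frac{\sqrt{\pi}}{\sqrt{a}}.$$

Differentiating under the integral sign brings down a factor of $(-s^2)$:
$$\frac{dJ}{da} = \int_{-\infty}^{\infty} s^{2} e^{- a s^{2}} \, ds = \frac{\sqrt{\pi}}{2 a^{\frac{3}{2}}}.$$

Repeating $3$ times in total — each differentiation brings down another $(-s^2)$ — gives
$$\frac{d^{3}J}{da^{3}} = \int_{-\infty}^{\infty} s^{6} e^{- a s^{2}} \, ds = \frac{15 \sqrt{\pi}}{8 a^{\frac{7}{2}}},$$
and the integrand here is $(-1)^{3}$ times the target integrand, so $I = (-1)^{3}\,\frac{d^{3}J}{da^{3}} = - \frac{15 \sqrt{\pi}}{8 a^{\frac{7}{2}}}$.

Setting $a = 3$:
$$I = - \frac{5 \sqrt{3} \sqrt{\pi}}{216}.$$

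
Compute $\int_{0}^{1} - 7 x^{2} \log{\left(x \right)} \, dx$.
$\frac{7}{9}$

Consider the simpler parametrised integral
$$J(a) = \int_{0}^{1} - 7 x^{a} \, dx = - \frac{7}{a + 1}.$$

Differentiating under the integral sign brings down a factor of $\ln x$:
$$\frac{dJ}{da} = \int_{0}^{1} - 7 x^{a} \log{\left(x \right)} \, dx = \frac{7}{\left(a + 1\right)^{2}}.$$

The integral on the left is $I$, so $I = \frac{7}{\left(a + 1\right)^{2}}$.

Setting $a = 2$:
$$I = \frac{7}{9}.$$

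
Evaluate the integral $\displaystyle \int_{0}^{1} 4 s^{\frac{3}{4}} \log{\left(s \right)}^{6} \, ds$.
$\frac{47185920}{823543}$

Consider the simpler parametrised integral
$$J(a) = \int_{0}^{1} 4 s^{a} \, ds = \frac{4}{a + 1}.$$

Differentiating under the integral sign brings down a factor of $\ln s$:
$$\frac{dJ}{da} = \int_{0}^{1} 4 s^{a} \log{\left(s \right)} \, ds = - \frac{4}{\left(a + 1\right)^{2}}.$$

Repeating $6$ times in total — each differentiation brings down another $\ln s$ — gives
$$\frac{d^{6}J}{da^{6}} = \int_{0}^{1} 4 s^{a} \log{\left(s \right)}^{6} \, ds = \frac{2880}{\left(a + 1\right)^{7}},$$
and the integrand here is exactly the target integrand, so $I = \frac{2880}{\left(a + 1\right)^{7}}$.

Setting $a = \frac{3}{4}$:
$$I = \frac{47185920}{823543}.$$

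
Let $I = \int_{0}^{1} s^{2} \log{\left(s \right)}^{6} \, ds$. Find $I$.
$\frac{80}{243}$

Start from the elementary integral
$$J(a) = \int_{0}^{1} s^{a} \, ds = \frac{1}{a + 1}.$$

Differentiating under the integral sign brings down a factor of $\ln s$:
$$\frac{dJ}{da} = \int_{0}^{1} s^{a} \log{\left(s \right)} \, ds = - \frac{1}{\left(a + 1\right)^{2}}.$$

Repeating $6$ times in total — each differentiation brings down another $\ln s$ — gives
$$\frac{d^{6}J}{da^{6}} = \int_{0}^{1} s^{a} \log{\left(s \right)}^{6} \, ds = \frac{720}{\left(a + 1\right)^{7}},$$
and the integrand here is exactly the target integrand, so $I = \frac{720}{\left(a + 1\right)^{7}}$.

Setting $a = 2$:
$$I = \frac{80}{243}.$$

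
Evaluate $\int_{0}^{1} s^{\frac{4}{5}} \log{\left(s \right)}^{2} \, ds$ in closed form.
$\frac{250}{729}$

Start from the elementary integral
$$J(a) = \int_{0}^{1} s^{a} \, ds = \frac{1}{a + 1}.$$

Differentiating under the integral sign brings down a factor of $\ln s$:
$$\frac{dJ}{da} = \int_{0}^{1} s^{a} \log{\left(s \right)} \, ds = - \frac{1}{\left(a + 1\right)^{2}}.$$

Repeating twice in total — each differentiation brings down another $\ln s$ — gives
$$\frac{d^{2}J}{da^{2}} = \int_{0}^{1} s^{a} \log{\left(s \right)}^{2} \, ds = \frac{2}{\left(a + 1\right)^{3}},$$
and the integrand here is exactly the target integrand, so $I = \frac{2}{\left(a + 1\right)^{3}}$.

Setting $a = \frac{4}{5}$:
$$I = \frac{250}{729}.$$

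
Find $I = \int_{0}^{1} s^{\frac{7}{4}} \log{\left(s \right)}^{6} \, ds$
$\frac{11796480}{19487171}$

Start from the elementary integral
$$J(a) = \int_{0}^{1} s^{a} \, ds = \frac{1}{a + 1}.$$

Differentiating under the integral sign brings down a factor of $\ln s$:
$$\frac{dJ}{da} = \int_{0}^{1} s^{a} \log{\left(s \right)} \, ds = - \frac{1}{\left(a + 1\right)^{2}}.$$

Repeating $6$ times in total — each differentiation brings down another $\ln s$ — gives
$$\frac{d^{6}J}{da^{6}} = \int_{0}^{1} s^{a} \log{\left(s \right)}^{6} \, ds = \frac{720}{\left(a + 1\right)^{7}},$$
and the integrand here is exactly the target integrand, so $I = \frac{720}{\left(a + 1\right)^{7}}$.

Setting $a = \frac{7}{4}$:
$$I = \frac{11796480}{19487171}.$$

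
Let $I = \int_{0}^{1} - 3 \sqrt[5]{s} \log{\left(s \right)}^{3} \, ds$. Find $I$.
$\frac{625}{72}$

Start from the elementary integral
$$J(a) = \int_{0}^{1} - 3 s^{a} \, ds = - \frac{3}{a + 1}.$$

Differentiating under the integral sign brings down a factor of $\ln s$:
$$\frac{dJ}{da} = \int_{0}^{1} - 3 s^{a} \log{\left(s \right)} \, ds = \frac{3}{\left(a + 1\right)^{2}}.$$

Repeating $3$ times in total — each differentiation brings down another $\ln s$ — gives
$$\frac{d^{3}J}{da^{3}} = \int_{0}^{1} - 3 s^{a} \log{\left(s \right)}^{3} \, ds = \frac{18}{\left(a + 1\right)^{4}},$$
and the integrand here is exactly the target integrand, so $I = \frac{18}{\left(a + 1\right)^{4}}$.

Setting $a = \frac{1}{5}$:
$$I = \frac{625}{72}.$$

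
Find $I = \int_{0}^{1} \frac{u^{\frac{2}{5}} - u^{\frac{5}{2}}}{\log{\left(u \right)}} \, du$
$- \log{\left(5 \right)} + \log{\left(2 \right)}$

Consider the one-parameter family: let $I(a) = \int_{0}^{1} \frac{u^{\frac{2}{5}} - u^{a}}{\log{\left(u \right)}} \, du$.

Since $\dfrac{\partial}{\partial a}\,u^{a} = u^{a} \ln u$, the $\ln u$ in the denominator cancels and
$$\frac{dI}{da} = \int_{0}^{1} -1 u^{a} \, du = -1 \left[\frac{u^{a+1}}{a+1}\right]_0^1 = - \frac{1}{a + 1}.$$

Integrating with respect to $a$ gives $I(a) = - \log{\left(\frac{5 a}{7} + \frac{5}{7} \right)} + C$.

At $a = \frac{2}{5}$ the integrand is identically $0$, so $I(\frac{2}{5}) = 0$. The closed form gives $0$, hence $C = 0$.

Setting $a = \frac{5}{2}$:
$$I = - \log{\left(5 \right)} + \log{\left(2 \right)}.$$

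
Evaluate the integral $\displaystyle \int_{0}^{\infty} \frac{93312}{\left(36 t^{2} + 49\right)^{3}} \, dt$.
$\frac{2916 \pi}{16807}$

Recall the elementary integral
$$J(a) = \int_{0}^{\infty} \frac{2}{a^{2} + t^{2}} \, dt = \frac{\pi}{a}.$$

Differentiating under the integral sign with respect to $a$,
$$\frac{dJ}{da} = \int_{0}^{\infty} - \frac{4 a}{\left(a^{2} + t^{2}\right)^{2}} \, dt = - \frac{\pi}{a^{2}},$$
so $\int_{0}^{\infty} \frac{2}{\left(a^{2} + t^{2}\right)^{2}} \, dt = \frac{\pi}{2 a^{3}}$.

Repeating — each differentiation of $1/(t^2+a^2)^j$ produces $-2ja/(t^2+a^2)^{j+1}$ — and dividing through by $-2ja$ at each step yields, after $2$ differentiations in total,
$$\int_{0}^{\infty} \frac{2}{\left(a^{2} + t^{2}\right)^{3}} \, dt = \frac{3 \pi}{8 a^{5}}.$$

Setting $a = \frac{7}{6}$:
$$I = \frac{2916 \pi}{16807}.$$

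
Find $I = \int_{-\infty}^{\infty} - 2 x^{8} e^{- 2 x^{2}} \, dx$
$- \frac{105 \sqrt{2} \sqrt{\pi}}{256}$

Start from the elementary integral
$$J(a) = \int_{-\infty}^{\infty} - 2 e^{- a x^{2}} \, dx = - \frac{2 \sqrt{\pi}}{\sqrt{a}}.$$

Differentiating under the integral sign brings down a factor of $(-x^2)$:
$$\frac{dJ}{da} = \int_{-\infty}^{\infty} 2 x^{2} e^{- a x^{2}} \, dx = \frac{\sqrt{\pi}}{a^{\frac{3}{2}}}.$$

Repeating $4$ times in total — each differentiation brings down another $(-x^2)$ — gives
$$\frac{d^{4}J}{da^{4}} = \int_{-\infty}^{\infty} - 2 x^{8} e^{- a x^{2}} \, dx = - \frac{105 \sqrt{\pi}}{8 a^{\frac{9}{2}}},$$
and the integrand here is exactly the target integrand, so $I = - \frac{105 \sqrt{\pi}}{8 a^{\frac{9}{2}}}$.

Setting $a = 2$:
$$I = - \frac{105 \sqrt{2} \sqrt{\pi}}{256}.$$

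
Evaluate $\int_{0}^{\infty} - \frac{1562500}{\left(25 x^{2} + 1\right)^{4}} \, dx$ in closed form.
$- \frac{390625 \pi}{8}$

Begin with the known result
$$J(a) = \int_{0}^{\infty} - \frac{4}{a^{2} + x^{2}} \, dx = - \frac{2 \pi}{a}.$$

Differentiating under the integral sign with respect to $a$,
$$\frac{dJ}{da} = \int_{0}^{\infty} \frac{8 a}{\left(a^{2} + x^{2}\right)^{2}} \, dx = \frac{2 \pi}{a^{2}},$$
so $\int_{0}^{\infty} - \frac{4}{\left(a^{2} + x^{2}\right)^{2}} \, dx = - \frac{\pi}{a^{3}}$.

Repeating — each differentiation of $1/(x^2+a^2)^j$ produces $-2ja/(x^2+a^2)^{j+1}$ — and dividing through by $-2ja$ at each step yields, after $3$ differentiations in total,
$$\int_{0}^{\infty} - \frac{4}{\left(a^{2} + x^{2}\right)^{4}} \, dx = - \frac{5 \pi}{8 a^{7}}.$$

Setting $a = \frac{1}{5}$:
$$I = - \frac{390625 \pi}{8}.$$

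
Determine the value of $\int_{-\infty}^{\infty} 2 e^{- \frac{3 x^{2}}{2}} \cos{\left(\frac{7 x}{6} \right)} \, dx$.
$\frac{2 \sqrt{6} \sqrt{\pi}}{3 e^{\frac{49}{216}}}$

Define $I(b) = \int_{-\infty}^{\infty} 2 e^{- \frac{3 x^{2}}{2}} \cos{\left(b x \right)} \, dx$.

Differentiating under the integral sign,
$$I'(b) = \int_{-\infty}^{\infty} - 2 x e^{- \frac{3 x^{2}}{2}} \sin{\left(b x \right)} \, dx.$$

Integrate $\int_{-\infty}^{\infty} x \sin(b x)\, e^{- \frac{3 x^{2}}{2}}\, dx$ by parts with $u = \sin(b x)$ and $dv = x\, e^{- \frac{3 x^{2}}{2}}\, dx$, giving $v = - \frac{e^{- \frac{3 x^{2}}{2}}}{3}$. The boundary term vanishes and
$$\int_{-\infty}^{\infty} x \sin(b x)\, e^{- \frac{3 x^{2}}{2}}\, dx = \frac{b}{3} \int_{-\infty}^{\infty} \cos(b x)\, e^{- \frac{3 x^{2}}{2}}\, dx,$$
so $I'(b) = - \frac{b}{3}\, I(b)$.

This is a separable first-order ODE; solving with the initial condition $I(0) = \int_{-\infty}^{\infty} 2 e^{- \frac{3 x^{2}}{2}}\,dx = \frac{2 \sqrt{6} \sqrt{\pi}}{3}$ gives
$$I(b) = \frac{2 \sqrt{6} \sqrt{\pi} e^{- \frac{b^{2}}{6}}}{3}.$$

Setting $b = \frac{7}{6}$:
$$I = \frac{2 \sqrt{6} \sqrt{\pi}}{3 e^{\frac{49}{216}}}.$$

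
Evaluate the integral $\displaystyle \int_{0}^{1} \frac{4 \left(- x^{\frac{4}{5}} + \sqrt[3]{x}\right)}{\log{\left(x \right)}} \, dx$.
$- \log{\left(\frac{531441}{160000} \right)}$

Introduce a parameter $a$ in the exponent: let $I(a) = \int_{0}^{1} \frac{4 \left(\sqrt[3]{x} - x^{a}\right)}{\log{\left(x \right)}} \, dx$.

Since $\dfrac{\partial}{\partial a}\,x^{a} = x^{a} \ln x$, the $\ln x$ in the denominator cancels and
$$\frac{dI}{da} = \int_{0}^{1} -4 x^{a} \, dx = -4 \left[\frac{x^{a+1}}{a+1}\right]_0^1 = - \frac{4}{a + 1}.$$

Integrating with respect to $a$ gives $I(a) = - \log{\left(\frac{81 \left(a + 1\right)^{4}}{256} \right)} + C$.

At $a = \frac{1}{3}$ the integrand is identically $0$, so $I(\frac{1}{3}) = 0$. The closed form gives $0$, hence $C = 0$.

Setting $a = \frac{4}{5}$:
$$I = - \log{\left(\frac{531441}{160000} \right)}.$$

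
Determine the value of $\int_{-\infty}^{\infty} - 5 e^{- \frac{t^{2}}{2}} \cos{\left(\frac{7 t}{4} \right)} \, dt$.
$- \frac{5 \sqrt{2} \sqrt{\pi}}{e^{\frac{49}{32}}}$

Let $b$ denote the cosine frequency and define $I(b) = \int_{-\infty}^{\infty} - 5 e^{- \frac{t^{2}}{2}} \cos{\left(b t \right)} \, dt$.

Differentiating under the integral sign,
$$I'(b) = \int_{-\infty}^{\infty} 5 t e^{- \frac{t^{2}}{2}} \sin{\left(b t \right)} \, dt.$$

Integrate $\int_{-\infty}^{\infty} t \sin(b t)\, e^{- \frac{t^{2}}{2}}\, dt$ by parts with $u = \sin(b t)$ and $dv = t\, e^{- \frac{t^{2}}{2}}\, dt$, giving $v = - e^{- \frac{t^{2}}{2}}$. The boundary term vanishes and
$$\int_{-\infty}^{\infty} t \sin(b t)\, e^{- \frac{t^{2}}{2}}\, dt = b \int_{-\infty}^{\infty} \cos(b t)\, e^{- \frac{t^{2}}{2}}\, dt,$$
so $I'(b) = - b\, I(b)$.

This is a separable first-order ODE; solving with the initial condition $I(0) = \int_{-\infty}^{\infty} - 5 e^{- \frac{t^{2}}{2}}\,dt = - 5 \sqrt{2} \sqrt{\pi}$ gives
$$I(b) = - 5 \sqrt{2} \sqrt{\pi} e^{- \frac{b^{2}}{2}}.$$

Setting $b = \frac{7}{4}$:
$$I = - \frac{5 \sqrt{2} \sqrt{\pi}}{e^{\frac{49}{32}}}.$$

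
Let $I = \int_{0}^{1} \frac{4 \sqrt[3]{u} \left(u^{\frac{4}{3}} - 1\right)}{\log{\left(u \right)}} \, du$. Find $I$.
$\log{\left(16 \right)}$

Consider the one-parameter family: let $I(a) = \int_{0}^{1} \frac{4 \left(- \sqrt[3]{u} + u^{a}\right)}{\log{\left(u \right)}} \, du$.

Since $\dfrac{\partial}{\partial a}\,u^{a} = u^{a} \ln u$, the $\ln u$ in the denominator cancels and
$$\frac{dI}{da} = \int_{0}^{1} 4 u^{a} \, du = 4 \left[\frac{u^{a+1}}{a+1}\right]_0^1 = \frac{4}{a + 1}.$$

Integrating with respect to $a$ gives $I(a) = \log{\left(\frac{81 \left(a + 1\right)^{4}}{256} \right)} + C$.

At $a = \frac{1}{3}$ the integrand is identically $0$, so $I(\frac{1}{3}) = 0$. The closed form gives $0$, hence $C = 0$.

Setting $a = \frac{5}{3}$:
$$I = \log{\left(16 \right)}.$$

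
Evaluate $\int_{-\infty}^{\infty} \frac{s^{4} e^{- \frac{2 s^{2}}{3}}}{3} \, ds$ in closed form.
$\frac{9 \sqrt{6} \sqrt{\pi}}{32}$

Start from the elementary integral
$$J(a) = \int_{-\infty}^{\infty} \frac{e^{- a s^{2}}}{3} \, ds = \frac{\sqrt{\pi}}{3 \sqrt{a}}.$$

Differentiating under the integral sign brings down a factor of $(-s^2)$:
$$\frac{dJ}{da} = \int_{-\infty}^{\infty} - \frac{s^{2} e^{- a s^{2}}}{3} \, ds = - \frac{\sqrt{\pi}}{6 a^{\frac{3}{2}}}.$$

Repeating twice in total — each differentiation brings down another $(-s^2)$ — gives
$$\frac{d^{2}J}{da^{2}} = \int_{-\infty}^{\infty} \frac{s^{4} e^{- a s^{2}}}{3} \, ds = \frac{\sqrt{\pi}}{4 a^{\frac{5}{2}}},$$
and the integrand here is exactly the target integrand, so $I = \frac{\sqrt{\pi}}{4 a^{\frac{5}{2}}}$.

Setting $a = \frac{2}{3}$:
$$I = \frac{9 \sqrt{6} \sqrt{\pi}}{32}.$$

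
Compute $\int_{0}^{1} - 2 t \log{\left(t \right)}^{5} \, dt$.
$\frac{15}{4}$

Start from the elementary integral
$$J(a) = \int_{0}^{1} - 2 t^{a} \, dt = - \frac{2}{a + 1}.$$

Differentiating under the integral sign brings down a factor of $\ln t$:
$$\frac{dJ}{da} = \int_{0}^{1} - 2 t^{a} \log{\left(t \right)} \, dt = \frac{2}{\left(a + 1\right)^{2}}.$$

Repeating $5$ times in total — each differentiation brings down another $\ln t$ — gives
$$\frac{d^{5}J}{da^{5}} = \int_{0}^{1} - 2 t^{a} \log{\left(t \right)}^{5} \, dt = \frac{240}{\left(a + 1\right)^{6}},$$
and the integrand here is exactly the target integrand, so $I = \frac{240}{\left(a + 1\right)^{6}}$.

Setting $a = 1$:
$$I = \frac{15}{4}.$$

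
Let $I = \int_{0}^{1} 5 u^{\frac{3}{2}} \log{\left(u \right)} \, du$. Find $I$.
$- \frac{4}{5}$

Begin with the known integral
$$J(a) = \int_{0}^{1} 5 u^{a} \, du = \frac{5}{a + 1}.$$

Differentiating under the integral sign brings down a factor of $\ln u$:
$$\frac{dJ}{da} = \int_{0}^{1} 5 u^{a} \log{\left(u \right)} \, du = - \frac{5}{\left(a + 1\right)^{2}}.$$

The integral on the left is $I$, so $I = - \frac{5}{\left(a + 1\right)^{2}}$.

Setting $a = \frac{3}{2}$:
$$I = - \frac{4}{5}.$$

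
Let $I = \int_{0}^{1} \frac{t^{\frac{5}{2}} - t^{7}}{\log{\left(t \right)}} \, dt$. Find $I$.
$\log{\left(\frac{7}{16} \right)}$

Introduce a parameter $a$ in the exponent: let $I(a) = \int_{0}^{1} \frac{- t^{7} + t^{a}}{\log{\left(t \right)}} \, dt$.

Since $\dfrac{\partial}{\partial a}\,t^{a} = t^{a} \ln t$, the $\ln t$ in the denominator cancels and
$$\frac{dI}{da} = \int_{0}^{1} t^{a} \, dt = \left[\frac{t^{a+1}}{a+1}\right]_0^1 = \frac{1}{a + 1}.$$

Integrating with respect to $a$ gives $I(a) = \log{\left(\frac{a}{8} + \frac{1}{8} \right)} + C$.

At $a = 7$ the integrand is identically $0$, so $I(7) = 0$. The closed form gives $0$, hence $C = 0$.

Setting $a = \frac{5}{2}$:
$$I = \log{\left(\frac{7}{16} \right)}.$$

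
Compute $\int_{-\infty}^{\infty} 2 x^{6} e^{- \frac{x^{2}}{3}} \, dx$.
$\frac{405 \sqrt{3} \sqrt{\pi}}{4}$

Start from the elementary integral
$$J(a) = \int_{-\infty}^{\infty} 2 e^{- a x^{2}} \, dx = \frac{2 \sqrt{\pi}}{\sqrt{a}}.$$

Differentiating under the integral sign brings down a factor of $(-x^2)$:
$$\frac{dJ}{da} = \int_{-\infty}^{\infty} - 2 x^{2} e^{- a x^{2}} \, dx = - \frac{\sqrt{\pi}}{a^{\frac{3}{2}}}.$$

Repeating $3$ times in total — each differentiation brings down another $(-x^2)$ — gives
$$\frac{d^{3}J}{da^{3}} = \int_{-\infty}^{\infty} - 2 x^{6} e^{- a x^{2}} \, dx = - \frac{15 \sqrt{\pi}}{4 a^{\frac{7}{2}}},$$
and the integrand here is $(-1)^{3}$ times the target integrand, so $I = (-1)^{3}\,\frac{d^{3}J}{da^{3}} = \frac{15 \sqrt{\pi}}{4 a^{\frac{7}{2}}}$.

Setting $a = \frac{1}{3}$:
$$I = \frac{405 \sqrt{3} \sqrt{\pi}}{4}.$$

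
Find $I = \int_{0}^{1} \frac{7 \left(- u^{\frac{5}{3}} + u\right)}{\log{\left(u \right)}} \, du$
$\log{\left(\frac{2187}{16384} \right)}$

Replace the exponent $\frac{5}{3}$ by a parameter $a$: let $I(a) = \int_{0}^{1} \frac{7 \left(u - u^{a}\right)}{\log{\left(u \right)}} \, du$.

Since $\dfrac{\partial}{\partial a}\,u^{a} = u^{a} \ln u$, the $\ln u$ in the denominator cancels and
$$\frac{dI}{da} = \int_{0}^{1} -7 u^{a} \, du = -7 \left[\frac{u^{a+1}}{a+1}\right]_0^1 = - \frac{7}{a + 1}.$$

Integrating with respect to $a$ gives $I(a) = \log{\left(\frac{128}{\left(a + 1\right)^{7}} \right)} + C$.

At $a = 1$ the integrand is identically $0$, so $I(1) = 0$. The closed form gives $0$, hence $C = 0$.

Setting $a = \frac{5}{3}$:
$$I = \log{\left(\frac{2187}{16384} \right)}.$$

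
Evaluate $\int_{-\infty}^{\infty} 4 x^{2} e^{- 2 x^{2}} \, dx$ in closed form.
$\frac{\sqrt{2} \sqrt{\pi}}{2}$

Start from the elementary integral
$$J(a) = \int_{-\infty}^{\infty} 4 e^{- a x^{2}} \, dx = \frac{4 \sqrt{\pi}}{\sqrt{a}}.$$

Differentiating under the integral sign brings down a factor of $(-x^2)$:
$$\frac{dJ}{da} = \int_{-\infty}^{\infty} - 4 x^{2} e^{- a x^{2}} \, dx = - \frac{2 \sqrt{\pi}}{a^{\frac{3}{2}}}.$$

The integral on the left is $-I$, so $I = \frac{2 \sqrt{\pi}}{a^{\frac{3}{2}}}$.

Setting $a = 2$:
$$I = \frac{\sqrt{2} \sqrt{\pi}}{2}.$$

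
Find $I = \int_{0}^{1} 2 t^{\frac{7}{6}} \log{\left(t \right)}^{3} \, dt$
$- \frac{15552}{28561}$

Consider the simpler parametrised integral
$$J(a) = \int_{0}^{1} 2 t^{a} \, dt = \frac{2}{a + 1}.$$

Differentiating under the integral sign brings down a factor of $\ln t$:
$$\frac{dJ}{da} = \int_{0}^{1} 2 t^{a} \log{\left(t \right)} \, dt = - \frac{2}{\left(a + 1\right)^{2}}.$$

Repeating $3$ times in total — each differentiation brings down another $\ln t$ — gives
$$\frac{d^{3}J}{da^{3}} = \int_{0}^{1} 2 t^{a} \log{\left(t \right)}^{3} \, dt = - \frac{12}{\left(a + 1\right)^{4}},$$
and the integrand here is exactly the target integrand, so $I = - \frac{12}{\left(a + 1\right)^{4}}$.

Setting $a = \frac{7}{6}$:
$$I = - \frac{15552}{28561}.$$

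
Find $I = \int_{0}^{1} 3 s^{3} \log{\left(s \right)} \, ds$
$- \frac{3}{16}$

Consider the simpler parametrised integral
$$J(a) = \int_{0}^{1} 3 s^{a} \, ds = \frac{3}{a + 1}.$$

Differentiating under the integral sign brings down a factor of $\ln s$:
$$\frac{dJ}{da} = \int_{0}^{1} 3 s^{a} \log{\left(s \right)} \, ds = - \frac{3}{\left(a + 1\right)^{2}}.$$

The integral on the left is $I$, so $I = - \frac{3}{\left(a + 1\right)^{2}}$.

Setting $a = 3$:
$$I = - \frac{3}{16}.$$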